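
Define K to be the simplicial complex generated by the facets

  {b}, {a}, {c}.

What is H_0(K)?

H_0 = Z^3.

Fix the vertex order a < b < c and write every simplex with vertices in increasing order. Then dim K = 0 and the simplices of K are:

  0-simplices (3): a, b, c

so the chain groups are C_0 ≅ Z^3.

Now H_k = ker ∂_k / im ∂_{k+1}, so:

  H_0: rank C_0 − rank ∂_1 = 3 − 0 = 3, and there is no ∂_1, so H_0 ≅ Z^3.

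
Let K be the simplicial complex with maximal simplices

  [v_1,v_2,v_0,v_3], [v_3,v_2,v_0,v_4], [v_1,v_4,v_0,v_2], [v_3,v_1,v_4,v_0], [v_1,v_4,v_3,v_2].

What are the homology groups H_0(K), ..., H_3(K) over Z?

Order the vertices as v_0 < v_1 < v_2 < v_3 < v_4. Listing each simplex with vertices in this order, K has dimension 3 with simplices:

  0-simplices (5): [v_0], [v_1], [v_2], [v_3], [v_4]
  1-simplices (10): [v_0,v_1], [v_0,v_2], [v_0,v_3], [v_0,v_4], [v_1,v_2], [v_1,v_3], [v_1,v_4], [v_2,v_3], [v_2,v_4], [v_3,v_4]
  2-simplices (10): [v_0,v_1,v_2], [v_0,v_1,v_3], [v_0,v_1,v_4], [v_0,v_2,v_3], [v_0,v_2,v_4], [v_0,v_3,v_4], [v_1,v_2,v_3], [v_1,v_2,v_4], [v_1,v_3,v_4], [v_2,v_3,v_4]
  3-simplices (5): [v_0,v_1,v_2,v_3], [v_0,v_1,v_2,v_4], [v_0,v_1,v_3,v_4], [v_0,v_2,v_3,v_4], [v_1,v_2,v_3,v_4]

Hence C_0 ≅ Z^5, C_1 ≅ Z^10, C_2 ≅ Z^10, C_3 ≅ Z^5.

Boundary ∂_1: C_1 → C_0 sends each edge [p,q] (with p < q) to q − p.
The resulting 5×10 matrix has rank 4, and its Smith normal form has invariant factors (1,1,1,1).

The boundary map ∂_2: C_2 → C_1 acts by ∂[p,q,r] = [q,r] − [p,r] + [p,q]. For instance
  ∂[v_1,v_3,v_4] = [v_3,v_4] − [v_1,v_4] + [v_1,v_3],
  ∂[v_1,v_2,v_3] = [v_2,v_3] − [v_1,v_3] + [v_1,v_2].
The resulting 10×10 matrix has rank 6, and its Smith normal form has invariant factors (1,1,1,1,1,1).

∂_3: C_3 → C_2 sends each 3-simplex σ to the alternating sum Σ_i (−1)^i (σ with its i-th vertex removed). For instance
  ∂[v_0,v_2,v_3,v_4] = [v_2,v_3,v_4] − [v_0,v_3,v_4] + [v_0,v_2,v_4] − [v_0,v_2,v_3],
  ∂[v_1,v_2,v_3,v_4] = [v_2,v_3,v_4] − [v_1,v_3,v_4] + [v_1,v_2,v_4] − [v_1,v_2,v_3].
The resulting 10×5 matrix has rank 4, and its Smith normal form has invariant factors (1,1,1,1).

From H_k ≅ ker(∂_k) / im(∂_{k+1}) we obtain:

  H_0: rank C_0 − rank ∂_1 = 5 − 4 = 1, and the invariant factors of ∂_1 are all 1, so H_0 ≅ Z.
  H_1: rank ker ∂_1 − rank ∂_2 = (10 − 4) − 6 = 0, and the invariant factors of ∂_2 are all 1, so H_1 ≅ 0.
  H_2: rank ker ∂_2 − rank ∂_3 = (10 − 6) − 4 = 0, and the invariant factors of ∂_3 are all 1, so H_2 ≅ 0.
  H_3: rank ker ∂_3 − rank ∂_4 = (5 − 4) − 0 = 1, and there is no ∂_4, so H_3 ≅ Z.

(K is a triangulation of the 3-sphere S^3.)

H_0 = Z,  H_1 = 0,  H_2 = 0,  H_3 = Z.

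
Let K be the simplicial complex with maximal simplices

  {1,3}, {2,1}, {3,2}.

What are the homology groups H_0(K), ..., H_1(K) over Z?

We work with the vertex ordering 1 < 2 < 3. The simplices of K, each written with vertices in increasing order, are:

  0-simplices (3): [1], [2], [3]
  1-simplices (3): [1,2], [1,3], [2,3]

so the chain groups are C_0 ≅ Z^3, C_1 ≅ Z^3.

Boundary ∂_1: C_1 → C_0 maps an edge to its endpoints' difference, ∂[p,q] = q − p. For instance
  ∂[1,3] = [3] − [1].
As a 3×3 matrix over Z this has rank 2, with invariant factors (1,1).

From H_k ≅ ker(∂_k) / im(∂_{k+1}) we obtain:

  H_0: rank C_0 − rank ∂_1 = 3 − 2 = 1, and the invariant factors of ∂_1 are all 1, so H_0 ≅ Z.
  H_1: rank ker ∂_1 − rank ∂_2 = (3 − 2) − 0 = 1, and there is no ∂_2, so H_1 ≅ Z.

As a check, the Euler characteristic is 3 − 3 = 0, which agrees with 1 − 1 = 0.
(K is a triangulation of the circle S^1.)

H_0 = Z,  H_1 = Z.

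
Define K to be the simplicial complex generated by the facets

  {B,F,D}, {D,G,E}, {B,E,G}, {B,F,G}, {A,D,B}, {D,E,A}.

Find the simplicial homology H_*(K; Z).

H_0 ≅ Z,  H_1 ≅ Z,  H_2 = 0.

Order the vertices as A < B < D < E < F < G. Listing each simplex with vertices in this order, K has dimension 2 with simplices:

  0-simplices (6): A, B, D, E, F, G
  1-simplices (12): AB, AD, AE, BD, BE, BF, BG, DE, DF, DG, EG, FG
  2-simplices (6): ABD, ADE, BDF, BEG, BFG, DEG

so the chain groups are C_0 ≅ Z^6, C_1 ≅ Z^12, C_2 ≅ Z^6.

∂_1: C_1 → C_0 maps an edge to its endpoints' difference, ∂[p,q] = q − p. For instance
  ∂DE = E − D.
This gives a 6×12 integer matrix of rank 5; reducing to Smith normal form yields diagonal entries (1,1,1,1,1).

The boundary map ∂_2: C_2 → C_1 sends each 2-simplex [p,q,r] to [q,r] − [p,r] + [p,q]. For instance
  ∂BDF = DF − BF + BD,
  ∂BFG = FG − BG + BF.
The resulting 12×6 matrix has rank 6, and its Smith normal form has invariant factors (1,1,1,1,1,1).

Computing H_k = (kernel of ∂_k) / (image of ∂_{k+1}):

  H_0: rank C_0 − rank ∂_1 = 6 − 5 = 1, and the invariant factors of ∂_1 are all 1, so H_0 = Z.
  H_1: rank ker ∂_1 − rank ∂_2 = (12 − 5) − 6 = 1, and the invariant factors of ∂_2 are all 1, so H_1 = Z.
  H_2: rank ker ∂_2 − rank ∂_3 = (6 − 6) − 0 = 0, and there is no ∂_3, so H_2 = 0.

As a check, the Euler characteristic is 6 − 12 + 6 = 0, which agrees with 1 − 1 + 0 = 0.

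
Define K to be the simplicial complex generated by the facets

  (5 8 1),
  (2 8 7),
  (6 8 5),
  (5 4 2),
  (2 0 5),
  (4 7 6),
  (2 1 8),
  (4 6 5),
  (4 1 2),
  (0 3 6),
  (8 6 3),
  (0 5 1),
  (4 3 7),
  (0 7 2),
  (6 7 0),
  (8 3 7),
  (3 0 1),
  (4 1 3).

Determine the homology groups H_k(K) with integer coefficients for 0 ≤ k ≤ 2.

H_0 ≅ Z,  H_1 ≅ Z ⊕ Z/2,  H_2 = 0.

Take the total order 0 < 1 < 2 < 3 < 4 < 5 < 6 < 7 < 8 on the vertex set. Then K (dimension 2) consists of the simplices:

  0-simplices (9): [0], [1], [2], [3], [4], [5], [6], [7], [8]
  1-simplices (27): (27 of them)
  2-simplices (18): [0,1,3], [0,1,5], [0,2,5], [0,2,7], [0,3,6], [0,6,7], [1,2,4], [1,2,8], [1,3,4], [1,5,8], [2,4,5], [2,7,8], [3,4,7], [3,6,8], [3,7,8], [4,5,6], [4,6,7], [5,6,8]

Hence C_0 ≅ Z^9, C_1 ≅ Z^27, C_2 ≅ Z^18.

Boundary ∂_1: C_1 → C_0 maps an edge to its endpoints' difference, ∂[p,q] = q − p.
The resulting 9×27 matrix has rank 8, and its Smith normal form has invariant factors (1,1,1,1,1,1,1,1).

The boundary map ∂_2: C_2 → C_1 acts by ∂[p,q,r] = [q,r] − [p,r] + [p,q]. For instance
  ∂[0,2,5] = [2,5] − [0,5] + [0,2],
  ∂[0,3,6] = [3,6] − [0,6] + [0,3].
This gives a 27×18 integer matrix of rank 18; reducing to Smith normal form yields diagonal entries (1,1,1,1,1,1,1,1,1,1,1,1,1,1,1,1,1,2).

Computing H_k = (kernel of ∂_k) / (image of ∂_{k+1}):

  H_0: rank C_0 − rank ∂_1 = 9 − 8 = 1, and the invariant factors of ∂_1 are all 1, so H_0 ≅ Z.
  H_1: rank ker ∂_1 − rank ∂_2 = (27 − 8) − 18 = 1, and ∂_2 has invariant factor 2 > 1, so H_1 ≅ Z ⊕ Z/2.
  H_2: rank ker ∂_2 − rank ∂_3 = (18 − 18) − 0 = 0, and there is no ∂_3, so H_2 ≅ 0.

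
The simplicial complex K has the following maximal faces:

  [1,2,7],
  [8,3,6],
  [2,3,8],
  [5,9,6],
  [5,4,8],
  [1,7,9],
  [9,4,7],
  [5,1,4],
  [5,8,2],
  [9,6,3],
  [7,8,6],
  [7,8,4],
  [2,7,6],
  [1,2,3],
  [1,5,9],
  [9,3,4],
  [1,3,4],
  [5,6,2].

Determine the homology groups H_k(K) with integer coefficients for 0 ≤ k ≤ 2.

K has 9 vertices, 27 edges, 18 triangles.
rank ∂_0 = 0, rank ∂_1 = 8 ⇒ b_0 = 9 − 0 − 8 = 1; all invariant factors of ∂_1 are 1 so no torsion. So H_0 ≅ Z.
rank ∂_1 = 8, rank ∂_2 = 18 ⇒ b_1 = 27 − 8 − 18 = 1; ∂_2 has invariant factor(s) [2] giving torsion. So H_1 ≅ Z ⊕ Z/2.
rank ∂_2 = 18, rank ∂_3 = 0 ⇒ b_2 = 18 − 18 − 0 = 0. So H_2 ≅ 0.

H_0 ≅ Z,  H_1 ≅ Z ⊕ Z/2,  H_2 = 0.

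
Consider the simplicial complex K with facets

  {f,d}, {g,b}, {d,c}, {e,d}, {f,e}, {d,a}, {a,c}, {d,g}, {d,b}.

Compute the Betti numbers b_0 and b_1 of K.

Order the vertices as a < b < c < d < e < f < g. Listing each simplex with vertices in this order, K has dimension 1 with simplices:

  0-simplices (7): a, b, c, d, e, f, g
  1-simplices (9): ac, ad, bd, bg, cd, de, df, dg, ef

giving chain groups C_0 ≅ Z^7, C_1 ≅ Z^9.

∂_1: C_1 → C_0 is given by ∂[p,q] = [q] − [p]. For instance
  ∂ef = f − e.
The 7×9 boundary matrix has rank 6 and Smith normal form diag(1,1,1,1,1,1).

Reading off H_k = ker ∂_k / im ∂_{k+1}:

  H_0: rank C_0 − rank ∂_1 = 7 − 6 = 1, and the invariant factors of ∂_1 are all 1, so H_0 ≅ Z.
  H_1: rank ker ∂_1 − rank ∂_2 = (9 − 6) − 0 = 3, and there is no ∂_2, so H_1 ≅ Z^3.

(K is a triangulation of a wedge of 3 circles.)

Hence the Betti numbers are b_0 = 1, b_1 = 3.

b_0 = 1, b_1 = 3.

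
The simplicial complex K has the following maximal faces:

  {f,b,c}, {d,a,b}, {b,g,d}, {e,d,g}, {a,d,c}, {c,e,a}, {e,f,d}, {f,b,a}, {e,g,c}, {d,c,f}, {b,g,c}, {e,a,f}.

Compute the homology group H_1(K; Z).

H_1 = Z/2.

We work with the vertex ordering a < b < c < d < e < f < g. The simplices of K, each written with vertices in increasing order, are:

  0-simplices (7): a, b, c, d, e, f, g
  1-simplices (18): ab, ac, ad, ae, af, bc, bd, bf, bg, cd, ce, cf, cg, de, df, dg, ef, eg
  2-simplices (12): abd, abf, acd, ace, aef, bcf, bcg, bdg, cdf, ceg, def, deg

giving chain groups C_0 ≅ Z^7, C_1 ≅ Z^18, C_2 ≅ Z^12.

The boundary map ∂_1: C_1 → C_0 sends each edge [p,q] (with p < q) to q − p. For instance
  ∂bg = g − b.
This gives a 7×18 integer matrix of rank 6; reducing to Smith normal form yields diagonal entries (1,1,1,1,1,1).

Boundary ∂_2: C_2 → C_1 sends each 2-simplex [p,q,r] to [q,r] − [p,r] + [p,q]. For instance
  ∂ace = ce − ae + ac,
  ∂def = ef − df + de.
As a 18×12 matrix over Z this has rank 12, with invariant factors (1,1,1,1,1,1,1,1,1,1,1,2).

Now H_k = ker ∂_k / im ∂_{k+1}, so:

  H_1: rank ker ∂_1 − rank ∂_2 = (18 − 6) − 12 = 0, and ∂_2 has invariant factor 2 > 1, so H_1 ≅ Z/2.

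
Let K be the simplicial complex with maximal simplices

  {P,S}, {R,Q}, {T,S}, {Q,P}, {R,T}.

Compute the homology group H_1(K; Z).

Order the vertices as P < Q < R < S < T. Listing each simplex with vertices in this order, K has dimension 1 with simplices:

  0-simplices (5): P, Q, R, S, T
  1-simplices (5): PQ, PS, QR, RT, ST

giving chain groups C_0 ≅ Z^5, C_1 ≅ Z^5.

The boundary map ∂_1: C_1 → C_0 sends each edge [p,q] (with p < q) to q − p. For instance
  ∂QR = R − Q.
The resulting 5×5 matrix has rank 4, and its Smith normal form has invariant factors (1,1,1,1).

From H_k ≅ ker(∂_k) / im(∂_{k+1}) we obtain:

  H_1: rank ker ∂_1 − rank ∂_2 = (5 − 4) − 0 = 1, and there is no ∂_2, so H_1 ≅ Z.

(K is a triangulation of the circle S^1.)

H_1 = Z.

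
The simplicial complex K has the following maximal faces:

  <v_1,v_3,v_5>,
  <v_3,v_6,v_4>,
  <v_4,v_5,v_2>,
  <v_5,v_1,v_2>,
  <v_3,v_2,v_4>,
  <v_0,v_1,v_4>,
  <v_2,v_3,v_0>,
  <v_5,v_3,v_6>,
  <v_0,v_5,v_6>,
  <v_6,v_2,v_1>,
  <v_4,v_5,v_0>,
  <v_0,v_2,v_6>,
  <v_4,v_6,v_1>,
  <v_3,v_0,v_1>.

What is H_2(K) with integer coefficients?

H_2 = Z.

Fix the vertex order v_0 < v_1 < v_2 < v_3 < v_4 < v_5 < v_6 and write every simplex with vertices in increasing order. Then dim K = 2 and the simplices of K are:

  0-simplices (7): [v_0], [v_1], [v_2], [v_3], [v_4], [v_5], [v_6]
  1-simplices (21): (21 of them)
  2-simplices (14): (14 of them)

Hence C_0 ≅ Z^7, C_1 ≅ Z^21, C_2 ≅ Z^14.

Boundary ∂_1: C_1 → C_0 is given by ∂[p,q] = [q] − [p].
As a 7×21 matrix over Z this has rank 6, with invariant factors (1,1,1,1,1,1).

∂_2: C_2 → C_1 acts by ∂[p,q,r] = [q,r] − [p,r] + [p,q]. For instance
  ∂[v_0,v_2,v_6] = [v_2,v_6] − [v_0,v_6] + [v_0,v_2],
  ∂[v_0,v_1,v_4] = [v_1,v_4] − [v_0,v_4] + [v_0,v_1].
The 21×14 boundary matrix has rank 13 and Smith normal form diag(1,1,1,1,1,1,1,1,1,1,1,1,1).

Now H_k = ker ∂_k / im ∂_{k+1}, so:

  H_2: rank ker ∂_2 − rank ∂_3 = (14 − 13) − 0 = 1, and there is no ∂_3, so H_2 = Z.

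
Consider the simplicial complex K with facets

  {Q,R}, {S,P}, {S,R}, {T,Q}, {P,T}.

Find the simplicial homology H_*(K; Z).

Take the total order P < Q < R < S < T on the vertex set. Then K (dimension 1) consists of the simplices:

  0-simplices (5): P, Q, R, S, T
  1-simplices (5): PS, PT, QR, QT, RS

giving chain groups C_0 ≅ Z^5, C_1 ≅ Z^5.

Boundary ∂_1: C_1 → C_0 sends each edge [p,q] (with p < q) to q − p.
The resulting 5×5 matrix has rank 4, and its Smith normal form has invariant factors (1,1,1,1).

Reading off H_k = ker ∂_k / im ∂_{k+1}:

  H_0: rank C_0 − rank ∂_1 = 5 − 4 = 1, and the invariant factors of ∂_1 are all 1, so H_0 = Z.
  H_1: rank ker ∂_1 − rank ∂_2 = (5 − 4) − 0 = 1, and there is no ∂_2, so H_1 = Z.

As a check, the Euler characteristic is 5 − 5 = 0, which agrees with 1 − 1 = 0.

H_0 = Z,  H_1 = Z.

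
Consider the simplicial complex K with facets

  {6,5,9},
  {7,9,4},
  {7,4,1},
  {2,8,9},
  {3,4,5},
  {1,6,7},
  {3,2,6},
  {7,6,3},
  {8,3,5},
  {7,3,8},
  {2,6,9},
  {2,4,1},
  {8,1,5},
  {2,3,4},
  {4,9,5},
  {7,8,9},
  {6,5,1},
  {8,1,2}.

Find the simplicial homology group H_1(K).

We work with the vertex ordering 1 < 2 < 3 < 4 < 5 < 6 < 7 < 8 < 9. The simplices of K, each written with vertices in increasing order, are:

  0-simplices (9): [1], [2], [3], [4], [5], [6], [7], [8], [9]
  1-simplices (27): (27 of them)
  2-simplices (18): [1,2,4], [1,2,8], [1,4,7], [1,5,6], [1,5,8], [1,6,7], [2,3,4], [2,3,6], [2,6,9], [2,8,9], [3,4,5], [3,5,8], [3,6,7], [3,7,8], [4,5,9], [4,7,9], [5,6,9], [7,8,9]

so the chain groups are C_0 ≅ Z^9, C_1 ≅ Z^27, C_2 ≅ Z^18.

∂_1: C_1 → C_0 sends each edge [p,q] (with p < q) to q − p. For instance
  ∂[8,9] = [9] − [8].
The 9×27 boundary matrix has rank 8 and Smith normal form diag(1,1,1,1,1,1,1,1).

The boundary map ∂_2: C_2 → C_1 acts by ∂[p,q,r] = [q,r] − [p,r] + [p,q]. For instance
  ∂[3,4,5] = [4,5] − [3,5] + [3,4],
  ∂[1,2,4] = [2,4] − [1,4] + [1,2].
The resulting 27×18 matrix has rank 17, and its Smith normal form has invariant factors (1,1,1,1,1,1,1,1,1,1,1,1,1,1,1,1,1).

Now H_k = ker ∂_k / im ∂_{k+1}, so:

  H_1: rank ker ∂_1 − rank ∂_2 = (27 − 8) − 17 = 2, and the invariant factors of ∂_2 are all 1, so H_1 ≅ Z^2.

H_1 = Z^2.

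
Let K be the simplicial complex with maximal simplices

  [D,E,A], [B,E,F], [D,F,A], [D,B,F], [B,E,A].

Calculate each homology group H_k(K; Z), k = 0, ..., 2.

H_0 ≅ Z,  H_1 ≅ Z,  H_2 = 0.

Order the vertices as A < B < D < E < F. Listing each simplex with vertices in this order, K has dimension 2 with simplices:

  0-simplices (5): A, B, D, E, F
  1-simplices (10): AB, AD, AE, AF, BD, BE, BF, DE, DF, EF
  2-simplices (5): ABE, ADE, ADF, BDF, BEF

so the chain groups are C_0 ≅ Z^5, C_1 ≅ Z^10, C_2 ≅ Z^5.

The boundary map ∂_1: C_1 → C_0 maps an edge to its endpoints' difference, ∂[p,q] = q − p. For instance
  ∂BE = E − B.
The 5×10 boundary matrix has rank 4 and Smith normal form diag(1,1,1,1).

The boundary map ∂_2: C_2 → C_1 sends each 2-simplex [p,q,r] to [q,r] − [p,r] + [p,q]. For instance
  ∂ADF = DF − AF + AD,
  ∂ADE = DE − AE + AD.
The resulting 10×5 matrix has rank 5, and its Smith normal form has invariant factors (1,1,1,1,1).

Reading off H_k = ker ∂_k / im ∂_{k+1}:

  H_0: rank C_0 − rank ∂_1 = 5 − 4 = 1, and the invariant factors of ∂_1 are all 1, so H_0 = Z.
  H_1: rank ker ∂_1 − rank ∂_2 = (10 − 4) − 5 = 1, and the invariant factors of ∂_2 are all 1, so H_1 = Z.
  H_2: rank ker ∂_2 − rank ∂_3 = (5 − 5) − 0 = 0, and there is no ∂_3, so H_2 = 0.

(K is a triangulation of the Möbius band.)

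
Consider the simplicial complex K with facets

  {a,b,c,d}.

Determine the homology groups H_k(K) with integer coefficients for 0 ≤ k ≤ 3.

H_0 ≅ Z,  H_1 = 0,  H_2 = 0,  H_3 = 0.

Fix the vertex order a < b < c < d and write every simplex with vertices in increasing order. Then dim K = 3 and the simplices of K are:

  0-simplices (4): a, b, c, d
  1-simplices (6): ab, ac, ad, bc, bd, cd
  2-simplices (4): abc, abd, acd, bcd
  3-simplices (1): abcd

Hence C_0 ≅ Z^4, C_1 ≅ Z^6, C_2 ≅ Z^4, C_3 ≅ Z^1.

∂_1: C_1 → C_0 is given by ∂[p,q] = [q] − [p]. For instance
  ∂bc = c − b.
As a 4×6 matrix over Z this has rank 3, with invariant factors (1,1,1).

The boundary map ∂_2: C_2 → C_1 acts by ∂[p,q,r] = [q,r] − [p,r] + [p,q]. For instance
  ∂bcd = cd − bd + bc,
  ∂acd = cd − ad + ac.
The 6×4 boundary matrix has rank 3 and Smith normal form diag(1,1,1).

∂_3: C_3 → C_2 sends each 3-simplex σ to the alternating sum Σ_i (−1)^i (σ with its i-th vertex removed). For instance
  ∂abcd = bcd − acd + abd − abc.
The 4×1 boundary matrix has rank 1 and Smith normal form diag(1).

Computing H_k = (kernel of ∂_k) / (image of ∂_{k+1}):

  H_0: rank C_0 − rank ∂_1 = 4 − 3 = 1, and the invariant factors of ∂_1 are all 1, so H_0 = Z.
  H_1: rank ker ∂_1 − rank ∂_2 = (6 − 3) − 3 = 0, and the invariant factors of ∂_2 are all 1, so H_1 = 0.
  H_2: rank ker ∂_2 − rank ∂_3 = (4 − 3) − 1 = 0, and the invariant factors of ∂_3 are all 1, so H_2 = 0.
  H_3: rank ker ∂_3 − rank ∂_4 = (1 − 1) − 0 = 0, and there is no ∂_4, so H_3 = 0.

As a check, the Euler characteristic is 4 − 6 + 4 − 1 = 1, which agrees with 1 − 0 + 0 − 0 = 1.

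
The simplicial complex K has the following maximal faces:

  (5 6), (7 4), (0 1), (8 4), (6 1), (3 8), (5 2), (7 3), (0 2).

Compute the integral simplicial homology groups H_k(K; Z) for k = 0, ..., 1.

H_0 = Z^2,  H_1 = Z^2.

Order the vertices as 0 < 1 < 2 < 3 < 4 < 5 < 6 < 7 < 8. Listing each simplex with vertices in this order, K has dimension 1 with simplices:

  0-simplices (9): [0], [1], [2], [3], [4], [5], [6], [7], [8]
  1-simplices (9): [0,1], [0,2], [1,6], [2,5], [3,7], [3,8], [4,7], [4,8], [5,6]

so the chain groups are C_0 ≅ Z^9, C_1 ≅ Z^9.

The boundary map ∂_1: C_1 → C_0 maps an edge to its endpoints' difference, ∂[p,q] = q − p.
The 9×9 boundary matrix has rank 7 and Smith normal form diag(1,1,1,1,1,1,1).

From H_k ≅ ker(∂_k) / im(∂_{k+1}) we obtain:

  H_0: rank C_0 − rank ∂_1 = 9 − 7 = 2, and the invariant factors of ∂_1 are all 1, so H_0 ≅ Z^2.
  H_1: rank ker ∂_1 − rank ∂_2 = (9 − 7) − 0 = 2, and there is no ∂_2, so H_1 ≅ Z^2.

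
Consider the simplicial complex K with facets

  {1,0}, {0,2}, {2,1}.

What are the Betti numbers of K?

Order the vertices as 0 < 1 < 2. Listing each simplex with vertices in this order, K has dimension 1 with simplices:

  0-simplices (3): [0], [1], [2]
  1-simplices (3): [0,1], [0,2], [1,2]

giving chain groups C_0 ≅ Z^3, C_1 ≅ Z^3.

The boundary map ∂_1: C_1 → C_0 is given by ∂[p,q] = [q] − [p].
As a 3×3 matrix over Z this has rank 2, with invariant factors (1,1).

From H_k ≅ ker(∂_k) / im(∂_{k+1}) we obtain:

  H_0: rank C_0 − rank ∂_1 = 3 − 2 = 1, and the invariant factors of ∂_1 are all 1, so H_0 = Z.
  H_1: rank ker ∂_1 − rank ∂_2 = (3 − 2) − 0 = 1, and there is no ∂_2, so H_1 = Z.

As a check, the Euler characteristic is 3 − 3 = 0, which agrees with 1 − 1 = 0.

Hence the Betti numbers are b_0 = 1, b_1 = 1.

b_0 = 1, b_1 = 1.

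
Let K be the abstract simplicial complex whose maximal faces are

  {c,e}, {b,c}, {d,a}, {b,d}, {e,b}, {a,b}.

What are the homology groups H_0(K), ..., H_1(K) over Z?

H_0 ≅ Z,  H_1 ≅ Z^2.

Take the total order a < b < c < d < e on the vertex set. Then K (dimension 1) consists of the simplices:

  0-simplices (5): a, b, c, d, e
  1-simplices (6): ab, ad, bc, bd, be, ce

so the chain groups are C_0 ≅ Z^5, C_1 ≅ Z^6.

∂_1: C_1 → C_0 maps an edge to its endpoints' difference, ∂[p,q] = q − p. For instance
  ∂ab = b − a.
The resulting 5×6 matrix has rank 4, and its Smith normal form has invariant factors (1,1,1,1).

From H_k ≅ ker(∂_k) / im(∂_{k+1}) we obtain:

  H_0: rank C_0 − rank ∂_1 = 5 − 4 = 1, and the invariant factors of ∂_1 are all 1, so H_0 ≅ Z.
  H_1: rank ker ∂_1 − rank ∂_2 = (6 − 4) − 0 = 2, and there is no ∂_2, so H_1 ≅ Z^2.

(K is a triangulation of a wedge of 2 circles.)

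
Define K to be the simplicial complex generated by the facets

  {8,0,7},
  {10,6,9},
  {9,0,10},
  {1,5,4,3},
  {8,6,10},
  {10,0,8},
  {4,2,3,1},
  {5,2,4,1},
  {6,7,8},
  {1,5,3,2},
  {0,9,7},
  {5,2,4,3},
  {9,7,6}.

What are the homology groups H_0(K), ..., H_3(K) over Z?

H_0 ≅ Z^2,  H_1 = 0,  H_2 ≅ Z,  H_3 ≅ Z.

K has 11 vertices, 22 edges, 18 triangles, 5 3-simplices.
rank ∂_0 = 0, rank ∂_1 = 9 ⇒ b_0 = 11 − 0 − 9 = 2; all invariant factors of ∂_1 are 1 so no torsion. So H_0 = Z^2.
rank ∂_1 = 9, rank ∂_2 = 13 ⇒ b_1 = 22 − 9 − 13 = 0; all invariant factors of ∂_2 are 1 so no torsion. So H_1 = 0.
rank ∂_2 = 13, rank ∂_3 = 4 ⇒ b_2 = 18 − 13 − 4 = 1; all invariant factors of ∂_3 are 1 so no torsion. So H_2 = Z.
rank ∂_3 = 4, rank ∂_4 = 0 ⇒ b_3 = 5 − 4 − 0 = 1. So H_3 = Z.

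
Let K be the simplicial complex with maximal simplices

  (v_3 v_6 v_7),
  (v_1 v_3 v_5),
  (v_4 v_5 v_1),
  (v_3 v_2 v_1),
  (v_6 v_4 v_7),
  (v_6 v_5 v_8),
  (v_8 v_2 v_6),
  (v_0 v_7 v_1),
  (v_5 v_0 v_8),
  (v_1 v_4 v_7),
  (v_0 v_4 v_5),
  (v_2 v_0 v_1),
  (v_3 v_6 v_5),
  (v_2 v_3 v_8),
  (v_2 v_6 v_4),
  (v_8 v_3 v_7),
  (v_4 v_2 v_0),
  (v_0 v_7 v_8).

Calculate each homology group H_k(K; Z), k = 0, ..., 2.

H_0 = Z,  H_1 = Z × Z/2,  H_2 = 0.

K has 9 vertices, 27 edges, 18 triangles.
rank ∂_0 = 0, rank ∂_1 = 8 ⇒ b_0 = 9 − 0 − 8 = 1; all invariant factors of ∂_1 are 1 so no torsion. So H_0 = Z.
rank ∂_1 = 8, rank ∂_2 = 18 ⇒ b_1 = 27 − 8 − 18 = 1; ∂_2 has invariant factor(s) [2] giving torsion. So H_1 = Z × Z/2.
rank ∂_2 = 18, rank ∂_3 = 0 ⇒ b_2 = 18 − 18 − 0 = 0. So H_2 = 0.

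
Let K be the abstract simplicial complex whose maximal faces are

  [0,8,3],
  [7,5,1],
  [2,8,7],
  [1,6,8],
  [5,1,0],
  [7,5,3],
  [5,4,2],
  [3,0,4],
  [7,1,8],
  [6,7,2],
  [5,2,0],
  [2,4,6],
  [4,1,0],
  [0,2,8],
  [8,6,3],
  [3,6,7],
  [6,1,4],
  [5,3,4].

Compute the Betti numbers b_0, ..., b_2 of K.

b_0 = 1, b_1 = 1, b_2 = 0.

Order the vertices as 0 < 1 < 2 < 3 < 4 < 5 < 6 < 7 < 8. Listing each simplex with vertices in this order, K has dimension 2 with simplices:

  0-simplices (9): [0], [1], [2], [3], [4], [5], [6], [7], [8]
  1-simplices (27): (27 of them)
  2-simplices (18): [0,1,4], [0,1,5], [0,2,5], [0,2,8], [0,3,4], [0,3,8], [1,4,6], [1,5,7], [1,6,8], [1,7,8], [2,4,5], [2,4,6], [2,6,7], [2,7,8], [3,4,5], [3,5,7], [3,6,7], [3,6,8]

giving chain groups C_0 ≅ Z^9, C_1 ≅ Z^27, C_2 ≅ Z^18.

The boundary map ∂_1: C_1 → C_0 maps an edge to its endpoints' difference, ∂[p,q] = q − p.
The 9×27 boundary matrix has rank 8 and Smith normal form diag(1,1,1,1,1,1,1,1).

Boundary ∂_2: C_2 → C_1 maps a triangle to the signed sum of its edges. For instance
  ∂[3,6,7] = [6,7] − [3,7] + [3,6],
  ∂[2,4,5] = [4,5] − [2,5] + [2,4].
The 27×18 boundary matrix has rank 18 and Smith normal form diag(1,1,1,1,1,1,1,1,1,1,1,1,1,1,1,1,1,2).

Reading off H_k = ker ∂_k / im ∂_{k+1}:

  H_0: rank C_0 − rank ∂_1 = 9 − 8 = 1, and the invariant factors of ∂_1 are all 1, so H_0 = Z.
  H_1: rank ker ∂_1 − rank ∂_2 = (27 − 8) − 18 = 1, and ∂_2 has invariant factor 2 > 1, so H_1 = Z ⊕ Z_2.
  H_2: rank ker ∂_2 − rank ∂_3 = (18 − 18) − 0 = 0, and there is no ∂_3, so H_2 = 0.

Hence the Betti numbers are b_0 = 1, b_1 = 1, b_2 = 0.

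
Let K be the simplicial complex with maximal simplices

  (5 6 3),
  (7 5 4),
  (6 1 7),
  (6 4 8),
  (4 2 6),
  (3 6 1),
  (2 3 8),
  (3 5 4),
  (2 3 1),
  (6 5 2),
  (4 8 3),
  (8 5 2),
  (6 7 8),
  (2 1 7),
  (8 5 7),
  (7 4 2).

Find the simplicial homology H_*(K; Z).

H_0 ≅ Z,  H_1 ≅ Z^2,  H_2 ≅ Z.

Order the vertices as 1 < 2 < 3 < 4 < 5 < 6 < 7 < 8. Listing each simplex with vertices in this order, K has dimension 2 with simplices:

  0-simplices (8): [1], [2], [3], [4], [5], [6], [7], [8]
  1-simplices (24): (24 of them)
  2-simplices (16): [1,2,3], [1,2,7], [1,3,6], [1,6,7], [2,3,8], [2,4,6], [2,4,7], [2,5,6], [2,5,8], [3,4,5], [3,4,8], [3,5,6], [4,5,7], [4,6,8], [5,7,8], [6,7,8]

Hence C_0 ≅ Z^8, C_1 ≅ Z^24, C_2 ≅ Z^16.

∂_1: C_1 → C_0 maps an edge to its endpoints' difference, ∂[p,q] = q − p.
As a 8×24 matrix over Z this has rank 7, with invariant factors (1,1,1,1,1,1,1).

Boundary ∂_2: C_2 → C_1 acts by ∂[p,q,r] = [q,r] − [p,r] + [p,q]. For instance
  ∂[1,2,7] = [2,7] − [1,7] + [1,2],
  ∂[6,7,8] = [7,8] − [6,8] + [6,7].
This gives a 24×16 integer matrix of rank 15; reducing to Smith normal form yields diagonal entries (1,1,1,1,1,1,1,1,1,1,1,1,1,1,1).

Now H_k = ker ∂_k / im ∂_{k+1}, so:

  H_0: rank C_0 − rank ∂_1 = 8 − 7 = 1, and the invariant factors of ∂_1 are all 1, so H_0 = Z.
  H_1: rank ker ∂_1 − rank ∂_2 = (24 − 7) − 15 = 2, and the invariant factors of ∂_2 are all 1, so H_1 = Z^2.
  H_2: rank ker ∂_2 − rank ∂_3 = (16 − 15) − 0 = 1, and there is no ∂_3, so H_2 = Z.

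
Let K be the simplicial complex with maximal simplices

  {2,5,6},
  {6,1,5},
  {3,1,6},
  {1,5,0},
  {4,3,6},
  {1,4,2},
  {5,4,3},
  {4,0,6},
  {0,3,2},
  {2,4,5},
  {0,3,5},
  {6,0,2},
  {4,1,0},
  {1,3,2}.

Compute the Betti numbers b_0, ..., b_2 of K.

Take the total order 0 < 1 < 2 < 3 < 4 < 5 < 6 on the vertex set. Then K (dimension 2) consists of the simplices:

  0-simplices (7): [0], [1], [2], [3], [4], [5], [6]
  1-simplices (21): [0,1], [0,2], [0,3], [0,4], [0,5], [0,6], [1,2], [1,3], [1,4], [1,5], [1,6], [2,3], [2,4], [2,5], [2,6], [3,4], [3,5], [3,6], [4,5], [4,6], [5,6]
  2-simplices (14): [0,1,4], [0,1,5], [0,2,3], [0,2,6], [0,3,5], [0,4,6], [1,2,3], [1,2,4], [1,3,6], [1,5,6], [2,4,5], [2,5,6], [3,4,5], [3,4,6]

Hence C_0 ≅ Z^7, C_1 ≅ Z^21, C_2 ≅ Z^14.

The boundary map ∂_1: C_1 → C_0 is given by ∂[p,q] = [q] − [p]. For instance
  ∂[2,6] = [6] − [2].
As a 7×21 matrix over Z this has rank 6, with invariant factors (1,1,1,1,1,1).

The boundary map ∂_2: C_2 → C_1 maps a triangle to the signed sum of its edges. For instance
  ∂[0,1,4] = [1,4] − [0,4] + [0,1],
  ∂[2,5,6] = [5,6] − [2,6] + [2,5].
As a 21×14 matrix over Z this has rank 13, with invariant factors (1,1,1,1,1,1,1,1,1,1,1,1,1).

Computing H_k = (kernel of ∂_k) / (image of ∂_{k+1}):

  H_0: rank C_0 − rank ∂_1 = 7 − 6 = 1, and the invariant factors of ∂_1 are all 1, so H_0 ≅ Z.
  H_1: rank ker ∂_1 − rank ∂_2 = (21 − 6) − 13 = 2, and the invariant factors of ∂_2 are all 1, so H_1 ≅ Z^2.
  H_2: rank ker ∂_2 − rank ∂_3 = (14 − 13) − 0 = 1, and there is no ∂_3, so H_2 ≅ Z.

Hence the Betti numbers are b_0 = 1, b_1 = 2, b_2 = 1.

b_0 = 1, b_1 = 2, b_2 = 1.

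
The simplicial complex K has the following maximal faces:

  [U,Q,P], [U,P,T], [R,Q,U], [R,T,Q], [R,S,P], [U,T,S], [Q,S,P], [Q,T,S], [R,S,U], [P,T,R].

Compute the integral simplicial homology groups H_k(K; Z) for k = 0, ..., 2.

H_0 = Z,  H_1 = Z/2,  H_2 = 0.

Fix the vertex order P < Q < R < S < T < U and write every simplex with vertices in increasing order. Then dim K = 2 and the simplices of K are:

  0-simplices (6): P, Q, R, S, T, U
  1-simplices (15): PQ, PR, PS, PT, PU, QR, QS, QT, QU, RS, RT, RU, ST, SU, TU
  2-simplices (10): PQS, PQU, PRS, PRT, PTU, QRT, QRU, QST, RSU, STU

Hence C_0 ≅ Z^6, C_1 ≅ Z^15, C_2 ≅ Z^10.

The boundary map ∂_1: C_1 → C_0 sends each edge [p,q] (with p < q) to q − p. For instance
  ∂SU = U − S.
The resulting 6×15 matrix has rank 5, and its Smith normal form has invariant factors (1,1,1,1,1).

The boundary map ∂_2: C_2 → C_1 sends each 2-simplex [p,q,r] to [q,r] − [p,r] + [p,q]. For instance
  ∂QST = ST − QT + QS,
  ∂PQS = QS − PS + PQ.
This gives a 15×10 integer matrix of rank 10; reducing to Smith normal form yields diagonal entries (1,1,1,1,1,1,1,1,1,2).

Computing H_k = (kernel of ∂_k) / (image of ∂_{k+1}):

  H_0: rank C_0 − rank ∂_1 = 6 − 5 = 1, and the invariant factors of ∂_1 are all 1, so H_0 ≅ Z.
  H_1: rank ker ∂_1 − rank ∂_2 = (15 − 5) − 10 = 0, and ∂_2 has invariant factor 2 > 1, so H_1 ≅ Z/2.
  H_2: rank ker ∂_2 − rank ∂_3 = (10 − 10) − 0 = 0, and there is no ∂_3, so H_2 ≅ 0.

As a check, the Euler characteristic is 6 − 15 + 10 = 1, which agrees with 1 − 0 + 0 = 1.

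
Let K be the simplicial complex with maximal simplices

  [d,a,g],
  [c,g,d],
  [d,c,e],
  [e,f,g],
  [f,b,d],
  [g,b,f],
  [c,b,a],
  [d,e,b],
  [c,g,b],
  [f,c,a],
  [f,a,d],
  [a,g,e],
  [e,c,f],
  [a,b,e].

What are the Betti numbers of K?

We work with the vertex ordering a < b < c < d < e < f < g. The simplices of K, each written with vertices in increasing order, are:

  0-simplices (7): a, b, c, d, e, f, g
  1-simplices (21): ab, ac, ad, ae, af, ag, bc, bd, be, bf, bg, cd, ce, cf, cg, de, df, dg, ef, eg, fg
  2-simplices (14): abc, abe, acf, adf, adg, aeg, bcg, bde, bdf, bfg, cde, cdg, cef, efg

so the chain groups are C_0 ≅ Z^7, C_1 ≅ Z^21, C_2 ≅ Z^14.

∂_1: C_1 → C_0 maps an edge to its endpoints' difference, ∂[p,q] = q − p. For instance
  ∂dg = g − d.
The resulting 7×21 matrix has rank 6, and its Smith normal form has invariant factors (1,1,1,1,1,1).

∂_2: C_2 → C_1 sends each 2-simplex [p,q,r] to [q,r] − [p,r] + [p,q]. For instance
  ∂adg = dg − ag + ad,
  ∂efg = fg − eg + ef.
The resulting 21×14 matrix has rank 13, and its Smith normal form has invariant factors (1,1,1,1,1,1,1,1,1,1,1,1,1).

From H_k ≅ ker(∂_k) / im(∂_{k+1}) we obtain:

  H_0: rank C_0 − rank ∂_1 = 7 − 6 = 1, and the invariant factors of ∂_1 are all 1, so H_0 = Z.
  H_1: rank ker ∂_1 − rank ∂_2 = (21 − 6) − 13 = 2, and the invariant factors of ∂_2 are all 1, so H_1 = Z^2.
  H_2: rank ker ∂_2 − rank ∂_3 = (14 − 13) − 0 = 1, and there is no ∂_3, so H_2 = Z.

As a check, the Euler characteristic is 7 − 21 + 14 = 0, which agrees with 1 − 2 + 1 = 0.
(K is a triangulation of the torus T^2.)

Hence the Betti numbers are b_0 = 1, b_1 = 2, b_2 = 1.

b_0 = 1, b_1 = 2, b_2 = 1.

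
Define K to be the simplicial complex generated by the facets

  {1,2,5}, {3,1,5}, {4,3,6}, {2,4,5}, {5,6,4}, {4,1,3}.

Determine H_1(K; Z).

Fix the vertex order 1 < 2 < 3 < 4 < 5 < 6 and write every simplex with vertices in increasing order. Then dim K = 2 and the simplices of K are:

  0-simplices (6): [1], [2], [3], [4], [5], [6]
  1-simplices (12): [1,2], [1,3], [1,4], [1,5], [2,4], [2,5], [3,4], [3,5], [3,6], [4,5], [4,6], [5,6]
  2-simplices (6): [1,2,5], [1,3,4], [1,3,5], [2,4,5], [3,4,6], [4,5,6]

Hence C_0 ≅ Z^6, C_1 ≅ Z^12, C_2 ≅ Z^6.

∂_1: C_1 → C_0 sends each edge [p,q] (with p < q) to q − p.
As a 6×12 matrix over Z this has rank 5, with invariant factors (1,1,1,1,1).

Boundary ∂_2: C_2 → C_1 maps a triangle to the signed sum of its edges. For instance
  ∂[2,4,5] = [4,5] − [2,5] + [2,4],
  ∂[1,3,5] = [3,5] − [1,5] + [1,3].
The 12×6 boundary matrix has rank 6 and Smith normal form diag(1,1,1,1,1,1).

From H_k ≅ ker(∂_k) / im(∂_{k+1}) we obtain:

  H_1: rank ker ∂_1 − rank ∂_2 = (12 − 5) − 6 = 1, and the invariant factors of ∂_2 are all 1, so H_1 = Z.

(K is a triangulation of the cylinder S^1 x I.)

H_1 = Z.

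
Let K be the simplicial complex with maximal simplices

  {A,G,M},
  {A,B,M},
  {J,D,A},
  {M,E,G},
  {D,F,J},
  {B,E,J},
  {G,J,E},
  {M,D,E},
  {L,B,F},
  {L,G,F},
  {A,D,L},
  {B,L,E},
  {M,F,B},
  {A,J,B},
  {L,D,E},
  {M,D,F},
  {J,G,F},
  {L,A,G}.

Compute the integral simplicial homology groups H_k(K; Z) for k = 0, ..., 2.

H_0 ≅ Z,  H_1 ≅ Z^2,  H_2 ≅ Z.

Fix the vertex order A < B < D < E < F < G < J < L < M and write every simplex with vertices in increasing order. Then dim K = 2 and the simplices of K are:

  0-simplices (9): A, B, D, E, F, G, J, L, M
  1-simplices (27): AB, AD, AG, AJ, AL, AM, BE, BF, BJ, BL, BM, DE, DF, DJ, DL, DM, EG, EJ, EL, EM, FG, FJ, FL, FM, GJ, GL, GM
  2-simplices (18): ABJ, ABM, ADJ, ADL, AGL, AGM, BEJ, BEL, BFL, BFM, DEL, DEM, DFJ, DFM, EGJ, EGM, FGJ, FGL

giving chain groups C_0 ≅ Z^9, C_1 ≅ Z^27, C_2 ≅ Z^18.

∂_1: C_1 → C_0 sends each edge [p,q] (with p < q) to q − p. For instance
  ∂BM = M − B.
As a 9×27 matrix over Z this has rank 8, with invariant factors (1,1,1,1,1,1,1,1).

The boundary map ∂_2: C_2 → C_1 maps a triangle to the signed sum of its edges. For instance
  ∂AGM = GM − AM + AG,
  ∂DFJ = FJ − DJ + DF.
As a 27×18 matrix over Z this has rank 17, with invariant factors (1,1,1,1,1,1,1,1,1,1,1,1,1,1,1,1,1).

Now H_k = ker ∂_k / im ∂_{k+1}, so:

  H_0: rank C_0 − rank ∂_1 = 9 − 8 = 1, and the invariant factors of ∂_1 are all 1, so H_0 = Z.
  H_1: rank ker ∂_1 − rank ∂_2 = (27 − 8) − 17 = 2, and the invariant factors of ∂_2 are all 1, so H_1 = Z^2.
  H_2: rank ker ∂_2 − rank ∂_3 = (18 − 17) − 0 = 1, and there is no ∂_3, so H_2 = Z.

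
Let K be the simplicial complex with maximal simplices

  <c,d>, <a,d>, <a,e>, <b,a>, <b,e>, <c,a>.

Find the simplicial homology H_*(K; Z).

Take the total order a < b < c < d < e on the vertex set. Then K (dimension 1) consists of the simplices:

  0-simplices (5): a, b, c, d, e
  1-simplices (6): ab, ac, ad, ae, be, cd

Hence C_0 ≅ Z^5, C_1 ≅ Z^6.

∂_1: C_1 → C_0 sends each edge [p,q] (with p < q) to q − p. For instance
  ∂ae = e − a.
The resulting 5×6 matrix has rank 4, and its Smith normal form has invariant factors (1,1,1,1).

Now H_k = ker ∂_k / im ∂_{k+1}, so:

  H_0: rank C_0 − rank ∂_1 = 5 − 4 = 1, and the invariant factors of ∂_1 are all 1, so H_0 = Z.
  H_1: rank ker ∂_1 − rank ∂_2 = (6 − 4) − 0 = 2, and there is no ∂_2, so H_1 = Z^2.

H_0 = Z,  H_1 = Z^2.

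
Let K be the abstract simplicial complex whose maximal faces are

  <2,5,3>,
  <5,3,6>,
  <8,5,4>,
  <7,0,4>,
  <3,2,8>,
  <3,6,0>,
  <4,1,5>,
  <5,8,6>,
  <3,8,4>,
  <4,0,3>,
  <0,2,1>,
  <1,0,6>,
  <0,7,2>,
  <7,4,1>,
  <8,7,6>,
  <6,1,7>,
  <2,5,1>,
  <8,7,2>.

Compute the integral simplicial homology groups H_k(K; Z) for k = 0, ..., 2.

H_0 = Z,  H_1 = Z ⊕ Z/2Z,  H_2 = 0.

Order the vertices as 0 < 1 < 2 < 3 < 4 < 5 < 6 < 7 < 8. Listing each simplex with vertices in this order, K has dimension 2 with simplices:

  0-simplices (9): [0], [1], [2], [3], [4], [5], [6], [7], [8]
  1-simplices (27): (27 of them)
  2-simplices (18): [0,1,2], [0,1,6], [0,2,7], [0,3,4], [0,3,6], [0,4,7], [1,2,5], [1,4,5], [1,4,7], [1,6,7], [2,3,5], [2,3,8], [2,7,8], [3,4,8], [3,5,6], [4,5,8], [5,6,8], [6,7,8]

Hence C_0 ≅ Z^9, C_1 ≅ Z^27, C_2 ≅ Z^18.

∂_1: C_1 → C_0 is given by ∂[p,q] = [q] − [p].
The 9×27 boundary matrix has rank 8 and Smith normal form diag(1,1,1,1,1,1,1,1).

∂_2: C_2 → C_1 acts by ∂[p,q,r] = [q,r] − [p,r] + [p,q]. For instance
  ∂[1,2,5] = [2,5] − [1,5] + [1,2],
  ∂[2,7,8] = [7,8] − [2,8] + [2,7].
As a 27×18 matrix over Z this has rank 18, with invariant factors (1,1,1,1,1,1,1,1,1,1,1,1,1,1,1,1,1,2).

From H_k ≅ ker(∂_k) / im(∂_{k+1}) we obtain:

  H_0: rank C_0 − rank ∂_1 = 9 − 8 = 1, and the invariant factors of ∂_1 are all 1, so H_0 ≅ Z.
  H_1: rank ker ∂_1 − rank ∂_2 = (27 − 8) − 18 = 1, and ∂_2 has invariant factor 2 > 1, so H_1 ≅ Z ⊕ Z/2Z.
  H_2: rank ker ∂_2 − rank ∂_3 = (18 − 18) − 0 = 0, and there is no ∂_3, so H_2 ≅ 0.

As a check, the Euler characteristic is 9 − 27 + 18 = 0, which agrees with 1 − 1 + 0 = 0.
(K is a triangulation of the Klein bottle.)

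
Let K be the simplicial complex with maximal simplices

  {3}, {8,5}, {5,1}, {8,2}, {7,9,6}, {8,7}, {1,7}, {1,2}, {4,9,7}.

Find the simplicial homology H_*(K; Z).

H_0 ≅ Z^2,  H_1 ≅ Z^2,  H_2 = 0.

We work with the vertex ordering 1 < 2 < 3 < 4 < 5 < 6 < 7 < 8 < 9. The simplices of K, each written with vertices in increasing order, are:

  0-simplices (9): [1], [2], [3], [4], [5], [6], [7], [8], [9]
  1-simplices (11): [1,2], [1,5], [1,7], [2,8], [4,7], [4,9], [5,8], [6,7], [6,9], [7,8], [7,9]
  2-simplices (2): [4,7,9], [6,7,9]

Hence C_0 ≅ Z^9, C_1 ≅ Z^11, C_2 ≅ Z^2.

∂_1: C_1 → C_0 sends each edge [p,q] (with p < q) to q − p.
The 9×11 boundary matrix has rank 7 and Smith normal form diag(1,1,1,1,1,1,1).

The boundary map ∂_2: C_2 → C_1 maps a triangle to the signed sum of its edges. For instance
  ∂[6,7,9] = [7,9] − [6,9] + [6,7],
  ∂[4,7,9] = [7,9] − [4,9] + [4,7].
As a 11×2 matrix over Z this has rank 2, with invariant factors (1,1).

Reading off H_k = ker ∂_k / im ∂_{k+1}:

  H_0: rank C_0 − rank ∂_1 = 9 − 7 = 2, and the invariant factors of ∂_1 are all 1, so H_0 = Z^2.
  H_1: rank ker ∂_1 − rank ∂_2 = (11 − 7) − 2 = 2, and the invariant factors of ∂_2 are all 1, so H_1 = Z^2.
  H_2: rank ker ∂_2 − rank ∂_3 = (2 − 2) − 0 = 0, and there is no ∂_3, so H_2 = 0.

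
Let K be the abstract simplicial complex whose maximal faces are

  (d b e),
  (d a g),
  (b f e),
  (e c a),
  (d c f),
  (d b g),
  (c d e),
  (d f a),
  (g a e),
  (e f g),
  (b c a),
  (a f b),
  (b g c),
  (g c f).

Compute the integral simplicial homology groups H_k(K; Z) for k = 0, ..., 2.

Order the vertices as a < b < c < d < e < f < g. Listing each simplex with vertices in this order, K has dimension 2 with simplices:

  0-simplices (7): a, b, c, d, e, f, g
  1-simplices (21): ab, ac, ad, ae, af, ag, bc, bd, be, bf, bg, cd, ce, cf, cg, de, df, dg, ef, eg, fg
  2-simplices (14): abc, abf, ace, adf, adg, aeg, bcg, bde, bdg, bef, cde, cdf, cfg, efg

giving chain groups C_0 ≅ Z^7, C_1 ≅ Z^21, C_2 ≅ Z^14.

∂_1: C_1 → C_0 is given by ∂[p,q] = [q] − [p]. For instance
  ∂cf = f − c.
The resulting 7×21 matrix has rank 6, and its Smith normal form has invariant factors (1,1,1,1,1,1).

∂_2: C_2 → C_1 sends each 2-simplex [p,q,r] to [q,r] − [p,r] + [p,q]. For instance
  ∂cfg = fg − cg + cf,
  ∂bdg = dg − bg + bd.
The 21×14 boundary matrix has rank 13 and Smith normal form diag(1,1,1,1,1,1,1,1,1,1,1,1,1).

From H_k ≅ ker(∂_k) / im(∂_{k+1}) we obtain:

  H_0: rank C_0 − rank ∂_1 = 7 − 6 = 1, and the invariant factors of ∂_1 are all 1, so H_0 ≅ Z.
  H_1: rank ker ∂_1 − rank ∂_2 = (21 − 6) − 13 = 2, and the invariant factors of ∂_2 are all 1, so H_1 ≅ Z^2.
  H_2: rank ker ∂_2 − rank ∂_3 = (14 − 13) − 0 = 1, and there is no ∂_3, so H_2 ≅ Z.

As a check, the Euler characteristic is 7 − 21 + 14 = 0, which agrees with 1 − 2 + 1 = 0.

H_0 ≅ Z,  H_1 ≅ Z^2,  H_2 ≅ Z.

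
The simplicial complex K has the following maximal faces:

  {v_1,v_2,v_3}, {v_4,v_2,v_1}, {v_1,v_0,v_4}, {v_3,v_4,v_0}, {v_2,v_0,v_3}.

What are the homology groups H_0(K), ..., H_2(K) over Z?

Take the total order v_0 < v_1 < v_2 < v_3 < v_4 on the vertex set. Then K (dimension 2) consists of the simplices:

  0-simplices (5): [v_0], [v_1], [v_2], [v_3], [v_4]
  1-simplices (10): [v_0,v_1], [v_0,v_2], [v_0,v_3], [v_0,v_4], [v_1,v_2], [v_1,v_3], [v_1,v_4], [v_2,v_3], [v_2,v_4], [v_3,v_4]
  2-simplices (5): [v_0,v_1,v_4], [v_0,v_2,v_3], [v_0,v_3,v_4], [v_1,v_2,v_3], [v_1,v_2,v_4]

giving chain groups C_0 ≅ Z^5, C_1 ≅ Z^10, C_2 ≅ Z^5.

The boundary map ∂_1: C_1 → C_0 maps an edge to its endpoints' difference, ∂[p,q] = q − p. For instance
  ∂[v_0,v_1] = [v_1] − [v_0].
As a 5×10 matrix over Z this has rank 4, with invariant factors (1,1,1,1).

The boundary map ∂_2: C_2 → C_1 maps a triangle to the signed sum of its edges. For instance
  ∂[v_0,v_3,v_4] = [v_3,v_4] − [v_0,v_4] + [v_0,v_3],
  ∂[v_0,v_2,v_3] = [v_2,v_3] − [v_0,v_3] + [v_0,v_2].
The 10×5 boundary matrix has rank 5 and Smith normal form diag(1,1,1,1,1).

Now H_k = ker ∂_k / im ∂_{k+1}, so:

  H_0: rank C_0 − rank ∂_1 = 5 − 4 = 1, and the invariant factors of ∂_1 are all 1, so H_0 ≅ Z.
  H_1: rank ker ∂_1 − rank ∂_2 = (10 − 4) − 5 = 1, and the invariant factors of ∂_2 are all 1, so H_1 ≅ Z.
  H_2: rank ker ∂_2 − rank ∂_3 = (5 − 5) − 0 = 0, and there is no ∂_3, so H_2 ≅ 0.

(K is a triangulation of the Möbius band.)

H_0 = Z,  H_1 = Z,  H_2 = 0.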